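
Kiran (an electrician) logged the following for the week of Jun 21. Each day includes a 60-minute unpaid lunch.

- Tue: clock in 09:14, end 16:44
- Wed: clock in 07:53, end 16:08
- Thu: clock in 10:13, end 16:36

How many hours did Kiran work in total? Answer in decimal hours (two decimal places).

19.13 hours

Tue: 09:14–16:44 = 7 h 30 min; less 60 min break → 6 h 30 min
Wed: 07:53–16:08 = 8 h 15 min; less 60 min break → 7 h 15 min
Thu: 10:13–16:36 = 6 h 23 min; less 60 min break → 5 h 23 min
Total: 6 h 30 min + 7 h 15 min + 5 h 23 min = 19 h 8 min.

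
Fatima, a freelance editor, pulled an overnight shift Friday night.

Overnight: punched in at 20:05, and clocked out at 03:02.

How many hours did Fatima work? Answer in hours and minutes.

6 h 57 min

Overnight: 20:05 → midnight = 3 h 55 min; midnight → 03:02 = 3 h 2 min; span 6 h 57 min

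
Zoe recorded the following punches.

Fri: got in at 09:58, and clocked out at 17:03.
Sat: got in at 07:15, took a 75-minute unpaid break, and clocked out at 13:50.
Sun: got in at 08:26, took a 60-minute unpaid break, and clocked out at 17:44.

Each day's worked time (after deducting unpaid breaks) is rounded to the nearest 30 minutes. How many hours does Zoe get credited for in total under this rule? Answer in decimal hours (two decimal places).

21.00 hours

Fri: 09:58–17:03 = 7 h 5 min → rounds to 7 h 0 min
Sat: 07:15–13:50 = 6 h 35 min − 75 min = 5 h 20 min → rounds to 5 h 30 min
Sun: 08:26–17:44 = 9 h 18 min − 60 min = 8 h 18 min → rounds to 8 h 30 min
Total credited: 21 h 0 min.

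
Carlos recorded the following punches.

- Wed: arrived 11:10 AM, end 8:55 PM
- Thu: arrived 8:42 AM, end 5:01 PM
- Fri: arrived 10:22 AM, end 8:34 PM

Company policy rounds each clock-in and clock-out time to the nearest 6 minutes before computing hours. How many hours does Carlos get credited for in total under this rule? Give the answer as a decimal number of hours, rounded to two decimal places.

Wed: in 11:10 AM→11:12 AM, out 8:55 PM→8:54 PM; 9 h 42 min
Thu: in 8:42 AM→8:42 AM, out 5:01 PM→5:00 PM; 8 h 18 min
Fri: in 10:22 AM→10:24 AM, out 8:34 PM→8:36 PM; 10 h 12 min
Total credited: 28 h 12 min.

28.20 hours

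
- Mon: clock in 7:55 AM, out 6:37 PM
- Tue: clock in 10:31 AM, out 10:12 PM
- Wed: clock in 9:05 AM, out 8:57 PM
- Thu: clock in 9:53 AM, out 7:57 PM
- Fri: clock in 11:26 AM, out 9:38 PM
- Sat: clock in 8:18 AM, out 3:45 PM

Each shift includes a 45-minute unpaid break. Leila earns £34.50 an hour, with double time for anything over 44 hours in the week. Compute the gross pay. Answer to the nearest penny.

Mon: 7:55 AM–6:37 PM = 10 h 42 min; less 45 min break → 9 h 57 min
Tue: 10:31 AM–10:12 PM = 11 h 41 min; less 45 min break → 10 h 56 min
Wed: 9:05 AM–8:57 PM = 11 h 52 min; less 45 min break → 11 h 7 min
Thu: 9:53 AM–7:57 PM = 10 h 4 min; less 45 min break → 9 h 19 min
Fri: 11:26 AM–9:38 PM = 10 h 12 min; less 45 min break → 9 h 27 min
Sat: 8:18 AM–3:45 PM = 7 h 27 min; less 45 min break → 6 h 42 min
Total worked: 57 h 28 min = 3448 min.
Regular 44 h 0 min = 2640 min at £34.50/h; overtime 13 h 28 min = 808 min at £69.00/h.
Pay = (2640 × £34.50 + 808 × £69.00) ÷ 60 = £2447.20.

£2447.20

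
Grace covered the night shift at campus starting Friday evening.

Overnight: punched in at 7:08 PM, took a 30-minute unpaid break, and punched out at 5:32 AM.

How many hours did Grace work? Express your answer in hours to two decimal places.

9.90 hours

Overnight: 7:08 PM → midnight = 4 h 52 min; midnight → 5:32 AM = 5 h 32 min; span 10 h 24 min; less 30 min break → 9 h 54 min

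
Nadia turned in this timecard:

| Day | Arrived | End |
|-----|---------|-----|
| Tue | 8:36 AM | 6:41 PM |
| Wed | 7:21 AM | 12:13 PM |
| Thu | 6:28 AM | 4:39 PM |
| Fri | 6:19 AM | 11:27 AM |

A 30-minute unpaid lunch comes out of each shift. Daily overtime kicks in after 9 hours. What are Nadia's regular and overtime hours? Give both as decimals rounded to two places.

Tue: 8:36 AM–6:41 PM = 10 h 5 min; less 30 min break → 9 h 35 min
Wed: 7:21 AM–12:13 PM = 4 h 52 min; less 30 min break → 4 h 22 min
Thu: 6:28 AM–4:39 PM = 10 h 11 min; less 30 min break → 9 h 41 min
Fri: 6:19 AM–11:27 AM = 5 h 8 min; less 30 min break → 4 h 38 min
Tue reg 9 h 0 min / OT 0 h 35 min; Wed reg 4 h 22 min / OT 0 h 0 min; Thu reg 9 h 0 min / OT 0 h 41 min; Fri reg 4 h 38 min / OT 0 h 0 min.
Totals: regular 27 h 0 min, overtime 1 h 16 min.

Regular 27.00 hours, overtime 1.27 hours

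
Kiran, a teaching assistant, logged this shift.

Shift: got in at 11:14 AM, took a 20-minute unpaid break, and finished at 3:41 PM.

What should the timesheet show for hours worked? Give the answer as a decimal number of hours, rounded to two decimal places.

Shift: 11:14 AM–3:41 PM = 4 h 27 min; less 20 min break → 4 h 7 min

4.12 hours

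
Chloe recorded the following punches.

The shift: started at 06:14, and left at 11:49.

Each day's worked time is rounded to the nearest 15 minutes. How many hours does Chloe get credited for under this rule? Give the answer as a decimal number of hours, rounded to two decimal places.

5.50 hours

The shift: 06:14–11:49 = 5 h 35 min → rounds to 5 h 30 min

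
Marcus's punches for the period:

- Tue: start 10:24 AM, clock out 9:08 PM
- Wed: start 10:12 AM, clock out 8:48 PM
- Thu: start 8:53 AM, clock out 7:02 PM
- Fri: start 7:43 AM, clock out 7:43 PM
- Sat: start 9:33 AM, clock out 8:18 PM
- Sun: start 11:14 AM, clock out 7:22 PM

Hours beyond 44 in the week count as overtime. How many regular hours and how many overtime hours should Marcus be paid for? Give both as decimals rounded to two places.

Tue: 10:24 AM–9:08 PM = 10 h 44 min
Wed: 10:12 AM–8:48 PM = 10 h 36 min
Thu: 8:53 AM–7:02 PM = 10 h 9 min
Fri: 7:43 AM–7:43 PM = 12 h 0 min
Sat: 9:33 AM–8:18 PM = 10 h 45 min
Sun: 11:14 AM–7:22 PM = 8 h 8 min
Total worked: 62 h 22 min = 62.37 h.
Threshold 44 h → overtime 18 h 22 min, regular 44 h 0 min.

Regular 44.00 hours, overtime 18.37 hours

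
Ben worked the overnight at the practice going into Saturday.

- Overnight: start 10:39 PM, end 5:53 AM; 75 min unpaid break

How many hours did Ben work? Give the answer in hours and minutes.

Overnight: 10:39 PM → midnight = 1 h 21 min; midnight → 5:53 AM = 5 h 53 min; span 7 h 14 min; less 75 min break → 5 h 59 min

5 h 59 min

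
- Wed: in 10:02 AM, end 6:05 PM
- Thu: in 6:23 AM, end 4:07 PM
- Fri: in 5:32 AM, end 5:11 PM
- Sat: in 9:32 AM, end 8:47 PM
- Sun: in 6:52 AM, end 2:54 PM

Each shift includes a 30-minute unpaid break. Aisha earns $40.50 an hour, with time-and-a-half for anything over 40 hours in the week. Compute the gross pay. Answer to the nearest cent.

Wed: 10:02 AM–6:05 PM = 8 h 3 min; less 30 min break → 7 h 33 min
Thu: 6:23 AM–4:07 PM = 9 h 44 min; less 30 min break → 9 h 14 min
Fri: 5:32 AM–5:11 PM = 11 h 39 min; less 30 min break → 11 h 9 min
Sat: 9:32 AM–8:47 PM = 11 h 15 min; less 30 min break → 10 h 45 min
Sun: 6:52 AM–2:54 PM = 8 h 2 min; less 30 min break → 7 h 32 min
Total worked: 46 h 13 min = 2773 min.
Regular 40 h 0 min = 2400 min at $40.50/h; overtime 6 h 13 min = 373 min at $60.75/h.
Pay = (2400 × $40.50 + 373 × $60.75) ÷ 60 = $1997.66.

$1997.66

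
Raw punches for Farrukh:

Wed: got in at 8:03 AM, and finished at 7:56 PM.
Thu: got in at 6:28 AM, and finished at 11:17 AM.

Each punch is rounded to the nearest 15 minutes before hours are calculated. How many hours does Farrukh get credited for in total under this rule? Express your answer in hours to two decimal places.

Wed: in 8:03 AM→8:00 AM, out 7:56 PM→8:00 PM; 12 h 0 min
Thu: in 6:28 AM→6:30 AM, out 11:17 AM→11:15 AM; 4 h 45 min
Total credited: 16 h 45 min.

16.75 hours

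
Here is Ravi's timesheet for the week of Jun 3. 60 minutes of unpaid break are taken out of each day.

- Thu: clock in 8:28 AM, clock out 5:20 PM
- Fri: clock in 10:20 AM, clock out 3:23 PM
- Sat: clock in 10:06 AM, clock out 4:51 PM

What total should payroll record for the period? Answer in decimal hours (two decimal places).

17.67 hours

Thu: 8:28 AM–5:20 PM = 8 h 52 min; less 60 min break → 7 h 52 min
Fri: 10:20 AM–3:23 PM = 5 h 3 min; less 60 min break → 4 h 3 min
Sat: 10:06 AM–4:51 PM = 6 h 45 min; less 60 min break → 5 h 45 min
Total: 7 h 52 min + 4 h 3 min + 5 h 45 min = 17 h 40 min.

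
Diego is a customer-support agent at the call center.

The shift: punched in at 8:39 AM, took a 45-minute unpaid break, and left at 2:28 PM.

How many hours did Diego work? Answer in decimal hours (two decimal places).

The shift: 8:39 AM–2:28 PM = 5 h 49 min; less 45 min break → 5 h 4 min

5.07 hours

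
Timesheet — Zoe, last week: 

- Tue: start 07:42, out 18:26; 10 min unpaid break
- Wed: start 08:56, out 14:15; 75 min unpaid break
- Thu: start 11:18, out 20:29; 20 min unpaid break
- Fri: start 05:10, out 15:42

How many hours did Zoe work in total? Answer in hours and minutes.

34 h 1 min

Tue: 07:42–18:26 = 10 h 44 min; less 10 min break → 10 h 34 min
Wed: 08:56–14:15 = 5 h 19 min; less 75 min break → 4 h 4 min
Thu: 11:18–20:29 = 9 h 11 min; less 20 min break → 8 h 51 min
Fri: 05:10–15:42 = 10 h 32 min
Total: 10 h 34 min + 4 h 4 min + 8 h 51 min + 10 h 32 min = 34 h 1 min.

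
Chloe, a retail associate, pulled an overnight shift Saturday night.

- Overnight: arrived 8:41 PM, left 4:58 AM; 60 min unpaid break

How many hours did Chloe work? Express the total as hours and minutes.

Overnight: 8:41 PM → midnight = 3 h 19 min; midnight → 4:58 AM = 4 h 58 min; span 8 h 17 min; less 60 min break → 7 h 17 min

7 h 17 min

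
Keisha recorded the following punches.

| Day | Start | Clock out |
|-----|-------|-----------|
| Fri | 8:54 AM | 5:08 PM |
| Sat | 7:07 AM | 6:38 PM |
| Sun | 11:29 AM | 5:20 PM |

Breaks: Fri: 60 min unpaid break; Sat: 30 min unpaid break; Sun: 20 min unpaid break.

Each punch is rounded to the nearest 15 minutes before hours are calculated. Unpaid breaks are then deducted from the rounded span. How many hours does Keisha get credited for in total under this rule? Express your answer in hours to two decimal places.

23.92 hours

Fri: in 8:54 AM→9:00 AM, out 5:08 PM→5:15 PM; 8 h 15 min − 60 min = 7 h 15 min
Sat: in 7:07 AM→7:00 AM, out 6:38 PM→6:45 PM; 11 h 45 min − 30 min = 11 h 15 min
Sun: in 11:29 AM→11:30 AM, out 5:20 PM→5:15 PM; 5 h 45 min − 20 min = 5 h 25 min
Total credited: 23 h 55 min.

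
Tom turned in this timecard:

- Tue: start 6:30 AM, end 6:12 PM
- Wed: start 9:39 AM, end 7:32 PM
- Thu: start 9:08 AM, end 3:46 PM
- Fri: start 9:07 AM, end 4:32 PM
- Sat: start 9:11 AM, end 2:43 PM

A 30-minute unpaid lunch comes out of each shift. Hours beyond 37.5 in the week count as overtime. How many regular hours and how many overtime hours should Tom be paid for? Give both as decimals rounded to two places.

Regular 37.50 hours, overtime 1.17 hours

Tue: 6:30 AM–6:12 PM = 11 h 42 min; less 30 min break → 11 h 12 min
Wed: 9:39 AM–7:32 PM = 9 h 53 min; less 30 min break → 9 h 23 min
Thu: 9:08 AM–3:46 PM = 6 h 38 min; less 30 min break → 6 h 8 min
Fri: 9:07 AM–4:32 PM = 7 h 25 min; less 30 min break → 6 h 55 min
Sat: 9:11 AM–2:43 PM = 5 h 32 min; less 30 min break → 5 h 2 min
Total worked: 38 h 40 min = 38.67 h.
Threshold 37.5 h → overtime 1 h 10 min, regular 37 h 30 min.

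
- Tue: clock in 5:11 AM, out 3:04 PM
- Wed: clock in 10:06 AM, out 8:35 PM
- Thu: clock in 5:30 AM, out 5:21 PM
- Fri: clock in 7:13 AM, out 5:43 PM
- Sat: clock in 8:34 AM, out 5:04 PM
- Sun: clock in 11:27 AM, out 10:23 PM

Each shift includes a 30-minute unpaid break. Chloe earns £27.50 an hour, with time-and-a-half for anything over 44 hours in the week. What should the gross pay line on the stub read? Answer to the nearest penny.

£1834.94

Tue: 5:11 AM–3:04 PM = 9 h 53 min; less 30 min break → 9 h 23 min
Wed: 10:06 AM–8:35 PM = 10 h 29 min; less 30 min break → 9 h 59 min
Thu: 5:30 AM–5:21 PM = 11 h 51 min; less 30 min break → 11 h 21 min
Fri: 7:13 AM–5:43 PM = 10 h 30 min; less 30 min break → 10 h 0 min
Sat: 8:34 AM–5:04 PM = 8 h 30 min; less 30 min break → 8 h 0 min
Sun: 11:27 AM–10:23 PM = 10 h 56 min; less 30 min break → 10 h 26 min
Total worked: 59 h 9 min = 3549 min.
Regular 44 h 0 min = 2640 min at £27.50/h; overtime 15 h 9 min = 909 min at £41.25/h.
Pay = (2640 × £27.50 + 909 × £41.25) ÷ 60 = £1834.94.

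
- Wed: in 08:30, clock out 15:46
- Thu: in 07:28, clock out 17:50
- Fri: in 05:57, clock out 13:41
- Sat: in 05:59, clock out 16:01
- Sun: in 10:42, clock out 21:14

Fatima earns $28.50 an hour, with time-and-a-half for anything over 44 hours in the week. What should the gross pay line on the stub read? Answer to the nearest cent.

Wed: 08:30–15:46 = 7 h 16 min
Thu: 07:28–17:50 = 10 h 22 min
Fri: 05:57–13:41 = 7 h 44 min
Sat: 05:59–16:01 = 10 h 2 min
Sun: 10:42–21:14 = 10 h 32 min
Total worked: 45 h 56 min = 2756 min.
Regular 44 h 0 min = 2640 min at $28.50/h; overtime 1 h 56 min = 116 min at $42.75/h.
Pay = (2640 × $28.50 + 116 × $42.75) ÷ 60 = $1336.65.

$1336.65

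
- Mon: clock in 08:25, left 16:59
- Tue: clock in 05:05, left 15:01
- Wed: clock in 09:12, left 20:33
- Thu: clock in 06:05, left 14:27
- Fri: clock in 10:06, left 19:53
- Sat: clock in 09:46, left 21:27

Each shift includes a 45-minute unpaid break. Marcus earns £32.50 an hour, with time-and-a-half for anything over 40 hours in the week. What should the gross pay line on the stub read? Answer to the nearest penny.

Mon: 08:25–16:59 = 8 h 34 min; less 45 min break → 7 h 49 min
Tue: 05:05–15:01 = 9 h 56 min; less 45 min break → 9 h 11 min
Wed: 09:12–20:33 = 11 h 21 min; less 45 min break → 10 h 36 min
Thu: 06:05–14:27 = 8 h 22 min; less 45 min break → 7 h 37 min
Fri: 10:06–19:53 = 9 h 47 min; less 45 min break → 9 h 2 min
Sat: 09:46–21:27 = 11 h 41 min; less 45 min break → 10 h 56 min
Total worked: 55 h 11 min = 3311 min.
Regular 40 h 0 min = 2400 min at £32.50/h; overtime 15 h 11 min = 911 min at £48.75/h.
Pay = (2400 × £32.50 + 911 × £48.75) ÷ 60 = £2040.19.

£2040.19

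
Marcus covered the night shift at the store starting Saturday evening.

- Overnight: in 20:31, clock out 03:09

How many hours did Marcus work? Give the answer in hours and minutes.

Overnight: 20:31 → midnight = 3 h 29 min; midnight → 03:09 = 3 h 9 min; span 6 h 38 min

6 h 38 min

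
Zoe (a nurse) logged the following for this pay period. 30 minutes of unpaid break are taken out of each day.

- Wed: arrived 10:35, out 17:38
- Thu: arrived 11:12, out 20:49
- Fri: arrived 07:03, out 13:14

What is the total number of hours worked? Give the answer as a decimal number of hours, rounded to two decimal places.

21.35 hours

Wed: 10:35–17:38 = 7 h 3 min; less 30 min break → 6 h 33 min
Thu: 11:12–20:49 = 9 h 37 min; less 30 min break → 9 h 7 min
Fri: 07:03–13:14 = 6 h 11 min; less 30 min break → 5 h 41 min
Total: 6 h 33 min + 9 h 7 min + 5 h 41 min = 21 h 21 min.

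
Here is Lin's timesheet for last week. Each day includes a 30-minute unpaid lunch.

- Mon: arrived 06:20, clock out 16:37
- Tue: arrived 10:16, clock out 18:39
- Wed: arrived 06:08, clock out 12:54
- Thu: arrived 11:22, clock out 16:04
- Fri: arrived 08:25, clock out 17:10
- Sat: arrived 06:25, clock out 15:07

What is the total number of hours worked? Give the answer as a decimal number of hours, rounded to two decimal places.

44.58 hours

Mon: 06:20–16:37 = 10 h 17 min; less 30 min break → 9 h 47 min
Tue: 10:16–18:39 = 8 h 23 min; less 30 min break → 7 h 53 min
Wed: 06:08–12:54 = 6 h 46 min; less 30 min break → 6 h 16 min
Thu: 11:22–16:04 = 4 h 42 min; less 30 min break → 4 h 12 min
Fri: 08:25–17:10 = 8 h 45 min; less 30 min break → 8 h 15 min
Sat: 06:25–15:07 = 8 h 42 min; less 30 min break → 8 h 12 min
Total: 9 h 47 min + 7 h 53 min + 6 h 16 min + 4 h 12 min + 8 h 15 min + 8 h 12 min = 44 h 35 min.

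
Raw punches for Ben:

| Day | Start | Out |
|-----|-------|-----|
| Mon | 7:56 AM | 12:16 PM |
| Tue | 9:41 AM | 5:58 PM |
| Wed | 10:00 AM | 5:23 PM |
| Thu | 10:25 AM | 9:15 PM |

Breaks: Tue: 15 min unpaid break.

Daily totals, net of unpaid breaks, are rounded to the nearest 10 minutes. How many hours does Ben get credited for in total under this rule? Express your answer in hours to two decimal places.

Mon: 7:56 AM–12:16 PM = 4 h 20 min → rounds to 4 h 20 min
Tue: 9:41 AM–5:58 PM = 8 h 17 min − 15 min = 8 h 2 min → rounds to 8 h 0 min
Wed: 10:00 AM–5:23 PM = 7 h 23 min → rounds to 7 h 20 min
Thu: 10:25 AM–9:15 PM = 10 h 50 min → rounds to 10 h 50 min
Total credited: 30 h 30 min.

30.50 hours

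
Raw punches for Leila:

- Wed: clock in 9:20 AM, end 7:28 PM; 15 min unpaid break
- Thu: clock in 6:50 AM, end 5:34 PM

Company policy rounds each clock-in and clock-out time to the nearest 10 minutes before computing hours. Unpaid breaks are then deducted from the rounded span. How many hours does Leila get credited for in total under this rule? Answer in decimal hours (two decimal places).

20.58 hours

Wed: in 9:20 AM→9:20 AM, out 7:28 PM→7:30 PM; 10 h 10 min − 15 min = 9 h 55 min
Thu: in 6:50 AM→6:50 AM, out 5:34 PM→5:30 PM; 10 h 40 min
Total credited: 20 h 35 min.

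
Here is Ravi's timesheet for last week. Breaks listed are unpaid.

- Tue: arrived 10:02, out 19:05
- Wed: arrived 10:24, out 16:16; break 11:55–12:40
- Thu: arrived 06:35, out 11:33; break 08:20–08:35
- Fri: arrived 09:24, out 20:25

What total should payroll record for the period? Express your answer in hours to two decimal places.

29.90 hours

Tue: 10:02–19:05 = 9 h 3 min
Wed: 10:24–16:16 = 5 h 52 min; less 45 min break → 5 h 7 min
Thu: 06:35–11:33 = 4 h 58 min; less 15 min break → 4 h 43 min
Fri: 09:24–20:25 = 11 h 1 min
Total: 9 h 3 min + 5 h 7 min + 4 h 43 min + 11 h 1 min = 29 h 54 min.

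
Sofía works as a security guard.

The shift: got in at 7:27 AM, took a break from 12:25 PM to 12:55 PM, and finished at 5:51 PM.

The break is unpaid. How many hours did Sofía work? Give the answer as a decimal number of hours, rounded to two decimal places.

9.90 hours

The shift: 7:27 AM–5:51 PM = 10 h 24 min; less 30 min break → 9 h 54 min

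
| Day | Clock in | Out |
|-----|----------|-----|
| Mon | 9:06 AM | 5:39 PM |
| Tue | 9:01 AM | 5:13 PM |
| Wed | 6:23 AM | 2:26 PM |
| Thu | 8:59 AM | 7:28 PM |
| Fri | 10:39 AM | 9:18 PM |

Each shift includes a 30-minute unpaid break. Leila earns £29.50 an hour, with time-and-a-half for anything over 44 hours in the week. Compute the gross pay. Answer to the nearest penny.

£1281.28

Mon: 9:06 AM–5:39 PM = 8 h 33 min; less 30 min break → 8 h 3 min
Tue: 9:01 AM–5:13 PM = 8 h 12 min; less 30 min break → 7 h 42 min
Wed: 6:23 AM–2:26 PM = 8 h 3 min; less 30 min break → 7 h 33 min
Thu: 8:59 AM–7:28 PM = 10 h 29 min; less 30 min break → 9 h 59 min
Fri: 10:39 AM–9:18 PM = 10 h 39 min; less 30 min break → 10 h 9 min
Total worked: 43 h 26 min = 2606 min.
Regular 43 h 26 min = 2606 min at £29.50/h; overtime 0 h 0 min = 0 min at £44.25/h.
Pay = (2606 × £29.50 + 0 × £44.25) ÷ 60 = £1281.28.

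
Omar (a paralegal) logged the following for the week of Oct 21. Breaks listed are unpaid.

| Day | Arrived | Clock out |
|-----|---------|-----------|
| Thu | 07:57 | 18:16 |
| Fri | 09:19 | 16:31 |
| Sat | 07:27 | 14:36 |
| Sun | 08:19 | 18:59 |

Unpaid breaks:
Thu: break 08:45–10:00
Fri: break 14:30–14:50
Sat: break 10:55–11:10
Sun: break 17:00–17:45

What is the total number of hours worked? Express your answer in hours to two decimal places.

32.75 hours

Thu: 07:57–18:16 = 10 h 19 min; less 75 min break → 9 h 4 min
Fri: 09:19–16:31 = 7 h 12 min; less 20 min break → 6 h 52 min
Sat: 07:27–14:36 = 7 h 9 min; less 15 min break → 6 h 54 min
Sun: 08:19–18:59 = 10 h 40 min; less 45 min break → 9 h 55 min
Total: 9 h 4 min + 6 h 52 min + 6 h 54 min + 9 h 55 min = 32 h 45 min.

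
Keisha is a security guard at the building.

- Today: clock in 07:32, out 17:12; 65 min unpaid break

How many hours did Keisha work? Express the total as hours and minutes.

Today: 07:32–17:12 = 9 h 40 min; less 65 min break → 8 h 35 min

8 h 35 min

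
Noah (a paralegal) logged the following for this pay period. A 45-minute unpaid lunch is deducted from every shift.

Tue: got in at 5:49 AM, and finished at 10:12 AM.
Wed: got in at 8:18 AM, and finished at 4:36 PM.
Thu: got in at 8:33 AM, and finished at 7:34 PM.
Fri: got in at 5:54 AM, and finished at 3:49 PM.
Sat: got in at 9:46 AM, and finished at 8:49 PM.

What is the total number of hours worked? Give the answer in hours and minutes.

Tue: 5:49 AM–10:12 AM = 4 h 23 min; less 45 min break → 3 h 38 min
Wed: 8:18 AM–4:36 PM = 8 h 18 min; less 45 min break → 7 h 33 min
Thu: 8:33 AM–7:34 PM = 11 h 1 min; less 45 min break → 10 h 16 min
Fri: 5:54 AM–3:49 PM = 9 h 55 min; less 45 min break → 9 h 10 min
Sat: 9:46 AM–8:49 PM = 11 h 3 min; less 45 min break → 10 h 18 min
Total: 3 h 38 min + 7 h 33 min + 10 h 16 min + 9 h 10 min + 10 h 18 min = 40 h 55 min.

40 h 55 min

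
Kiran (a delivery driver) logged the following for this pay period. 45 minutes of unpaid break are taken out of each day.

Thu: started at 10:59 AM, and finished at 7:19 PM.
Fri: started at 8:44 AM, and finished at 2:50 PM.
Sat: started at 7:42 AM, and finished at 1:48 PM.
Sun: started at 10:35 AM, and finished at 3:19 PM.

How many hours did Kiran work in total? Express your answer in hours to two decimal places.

Thu: 10:59 AM–7:19 PM = 8 h 20 min; less 45 min break → 7 h 35 min
Fri: 8:44 AM–2:50 PM = 6 h 6 min; less 45 min break → 5 h 21 min
Sat: 7:42 AM–1:48 PM = 6 h 6 min; less 45 min break → 5 h 21 min
Sun: 10:35 AM–3:19 PM = 4 h 44 min; less 45 min break → 3 h 59 min
Total: 7 h 35 min + 5 h 21 min + 5 h 21 min + 3 h 59 min = 22 h 16 min.

22.27 hours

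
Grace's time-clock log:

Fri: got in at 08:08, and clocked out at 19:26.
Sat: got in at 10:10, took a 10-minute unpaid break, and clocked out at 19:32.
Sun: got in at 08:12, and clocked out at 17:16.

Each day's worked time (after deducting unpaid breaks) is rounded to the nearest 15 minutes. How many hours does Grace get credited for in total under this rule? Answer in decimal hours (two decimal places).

29.50 hours

Fri: 08:08–19:26 = 11 h 18 min → rounds to 11 h 15 min
Sat: 10:10–19:32 = 9 h 22 min − 10 min = 9 h 12 min → rounds to 9 h 15 min
Sun: 08:12–17:16 = 9 h 4 min → rounds to 9 h 0 min
Total credited: 29 h 30 min.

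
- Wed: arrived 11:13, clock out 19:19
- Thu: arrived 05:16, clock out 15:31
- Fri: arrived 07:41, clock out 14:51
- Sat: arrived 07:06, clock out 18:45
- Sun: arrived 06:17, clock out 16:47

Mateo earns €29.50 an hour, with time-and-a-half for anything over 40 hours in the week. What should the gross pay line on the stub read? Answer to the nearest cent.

Wed: 11:13–19:19 = 8 h 6 min
Thu: 05:16–15:31 = 10 h 15 min
Fri: 07:41–14:51 = 7 h 10 min
Sat: 07:06–18:45 = 11 h 39 min
Sun: 06:17–16:47 = 10 h 30 min
Total worked: 47 h 40 min = 2860 min.
Regular 40 h 0 min = 2400 min at €29.50/h; overtime 7 h 40 min = 460 min at €44.25/h.
Pay = (2400 × €29.50 + 460 × €44.25) ÷ 60 = €1519.25.

€1519.25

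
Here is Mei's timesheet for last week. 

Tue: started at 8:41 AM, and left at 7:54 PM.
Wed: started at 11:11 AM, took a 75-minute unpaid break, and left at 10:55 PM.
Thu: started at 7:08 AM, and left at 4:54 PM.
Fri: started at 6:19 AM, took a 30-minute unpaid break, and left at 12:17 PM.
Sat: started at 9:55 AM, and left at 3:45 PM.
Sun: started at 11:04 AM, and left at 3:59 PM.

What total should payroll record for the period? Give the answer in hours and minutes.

47 h 41 min

Tue: 8:41 AM–7:54 PM = 11 h 13 min
Wed: 11:11 AM–10:55 PM = 11 h 44 min; less 75 min break → 10 h 29 min
Thu: 7:08 AM–4:54 PM = 9 h 46 min
Fri: 6:19 AM–12:17 PM = 5 h 58 min; less 30 min break → 5 h 28 min
Sat: 9:55 AM–3:45 PM = 5 h 50 min
Sun: 11:04 AM–3:59 PM = 4 h 55 min
Total: 11 h 13 min + 10 h 29 min + 9 h 46 min + 5 h 28 min + 5 h 50 min + 4 h 55 min = 47 h 41 min.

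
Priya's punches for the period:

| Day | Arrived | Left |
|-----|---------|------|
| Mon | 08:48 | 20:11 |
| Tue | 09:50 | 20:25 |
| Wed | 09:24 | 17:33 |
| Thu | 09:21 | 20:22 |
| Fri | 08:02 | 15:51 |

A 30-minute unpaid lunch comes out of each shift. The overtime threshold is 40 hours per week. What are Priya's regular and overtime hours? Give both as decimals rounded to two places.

Regular 40.00 hours, overtime 6.45 hours

Mon: 08:48–20:11 = 11 h 23 min; less 30 min break → 10 h 53 min
Tue: 09:50–20:25 = 10 h 35 min; less 30 min break → 10 h 5 min
Wed: 09:24–17:33 = 8 h 9 min; less 30 min break → 7 h 39 min
Thu: 09:21–20:22 = 11 h 1 min; less 30 min break → 10 h 31 min
Fri: 08:02–15:51 = 7 h 49 min; less 30 min break → 7 h 19 min
Total worked: 46 h 27 min = 46.45 h.
Threshold 40 h → overtime 6 h 27 min, regular 40 h 0 min.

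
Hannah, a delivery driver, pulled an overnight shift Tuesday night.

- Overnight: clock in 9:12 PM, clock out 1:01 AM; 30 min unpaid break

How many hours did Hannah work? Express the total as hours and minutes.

3 h 19 min

Overnight: 9:12 PM → midnight = 2 h 48 min; midnight → 1:01 AM = 1 h 1 min; span 3 h 49 min; less 30 min break → 3 h 19 min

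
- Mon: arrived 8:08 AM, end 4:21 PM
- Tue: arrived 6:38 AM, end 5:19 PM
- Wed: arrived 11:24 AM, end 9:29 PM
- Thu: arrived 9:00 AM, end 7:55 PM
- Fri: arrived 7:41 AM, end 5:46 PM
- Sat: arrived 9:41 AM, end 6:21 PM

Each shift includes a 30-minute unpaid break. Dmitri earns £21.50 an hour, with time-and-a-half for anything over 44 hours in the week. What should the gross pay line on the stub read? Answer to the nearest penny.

£1321.71

Mon: 8:08 AM–4:21 PM = 8 h 13 min; less 30 min break → 7 h 43 min
Tue: 6:38 AM–5:19 PM = 10 h 41 min; less 30 min break → 10 h 11 min
Wed: 11:24 AM–9:29 PM = 10 h 5 min; less 30 min break → 9 h 35 min
Thu: 9:00 AM–7:55 PM = 10 h 55 min; less 30 min break → 10 h 25 min
Fri: 7:41 AM–5:46 PM = 10 h 5 min; less 30 min break → 9 h 35 min
Sat: 9:41 AM–6:21 PM = 8 h 40 min; less 30 min break → 8 h 10 min
Total worked: 55 h 39 min = 3339 min.
Regular 44 h 0 min = 2640 min at £21.50/h; overtime 11 h 39 min = 699 min at £32.25/h.
Pay = (2640 × £21.50 + 699 × £32.25) ÷ 60 = £1321.71.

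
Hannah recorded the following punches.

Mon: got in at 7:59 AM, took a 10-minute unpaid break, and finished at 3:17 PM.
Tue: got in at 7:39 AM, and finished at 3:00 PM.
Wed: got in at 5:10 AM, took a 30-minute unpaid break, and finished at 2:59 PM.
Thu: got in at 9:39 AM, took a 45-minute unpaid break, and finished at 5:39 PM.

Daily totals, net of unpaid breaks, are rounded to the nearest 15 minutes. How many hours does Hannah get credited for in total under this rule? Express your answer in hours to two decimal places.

31.00 hours

Mon: 7:59 AM–3:17 PM = 7 h 18 min − 10 min = 7 h 8 min → rounds to 7 h 15 min
Tue: 7:39 AM–3:00 PM = 7 h 21 min → rounds to 7 h 15 min
Wed: 5:10 AM–2:59 PM = 9 h 49 min − 30 min = 9 h 19 min → rounds to 9 h 15 min
Thu: 9:39 AM–5:39 PM = 8 h 0 min − 45 min = 7 h 15 min → rounds to 7 h 15 min
Total credited: 31 h 0 min.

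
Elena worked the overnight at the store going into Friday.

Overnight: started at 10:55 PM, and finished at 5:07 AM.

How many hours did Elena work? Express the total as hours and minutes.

Overnight: 10:55 PM → midnight = 1 h 5 min; midnight → 5:07 AM = 5 h 7 min; span 6 h 12 min

6 h 12 min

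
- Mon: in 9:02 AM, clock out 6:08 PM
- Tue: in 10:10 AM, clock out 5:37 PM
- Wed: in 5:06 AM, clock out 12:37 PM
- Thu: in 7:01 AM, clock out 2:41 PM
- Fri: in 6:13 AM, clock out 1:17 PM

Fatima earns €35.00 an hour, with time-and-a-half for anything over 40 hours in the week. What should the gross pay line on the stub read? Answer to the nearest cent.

€1358.00

Mon: 9:02 AM–6:08 PM = 9 h 6 min
Tue: 10:10 AM–5:37 PM = 7 h 27 min
Wed: 5:06 AM–12:37 PM = 7 h 31 min
Thu: 7:01 AM–2:41 PM = 7 h 40 min
Fri: 6:13 AM–1:17 PM = 7 h 4 min
Total worked: 38 h 48 min = 2328 min.
Regular 38 h 48 min = 2328 min at €35.00/h; overtime 0 h 0 min = 0 min at €52.50/h.
Pay = (2328 × €35.00 + 0 × €52.50) ÷ 60 = €1358.00.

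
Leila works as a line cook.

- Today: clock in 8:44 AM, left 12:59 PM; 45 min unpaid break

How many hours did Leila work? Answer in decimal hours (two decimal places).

3.50 hours

Today: 8:44 AM–12:59 PM = 4 h 15 min; less 45 min break → 3 h 30 min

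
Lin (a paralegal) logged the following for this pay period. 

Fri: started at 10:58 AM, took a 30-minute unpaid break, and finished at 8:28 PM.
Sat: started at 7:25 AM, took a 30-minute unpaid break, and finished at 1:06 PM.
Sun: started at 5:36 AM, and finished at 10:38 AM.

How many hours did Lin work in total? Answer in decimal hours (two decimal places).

19.22 hours

Fri: 10:58 AM–8:28 PM = 9 h 30 min; less 30 min break → 9 h 0 min
Sat: 7:25 AM–1:06 PM = 5 h 41 min; less 30 min break → 5 h 11 min
Sun: 5:36 AM–10:38 AM = 5 h 2 min
Total: 9 h 0 min + 5 h 11 min + 5 h 2 min = 19 h 13 min.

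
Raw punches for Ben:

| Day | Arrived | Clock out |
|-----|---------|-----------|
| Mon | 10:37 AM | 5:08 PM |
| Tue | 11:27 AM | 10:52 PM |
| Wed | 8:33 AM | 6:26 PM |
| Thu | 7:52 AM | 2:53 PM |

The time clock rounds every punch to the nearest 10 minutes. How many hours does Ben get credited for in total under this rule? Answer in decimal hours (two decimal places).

Mon: in 10:37 AM→10:40 AM, out 5:08 PM→5:10 PM; 6 h 30 min
Tue: in 11:27 AM→11:30 AM, out 10:52 PM→10:50 PM; 11 h 20 min
Wed: in 8:33 AM→8:30 AM, out 6:26 PM→6:30 PM; 10 h 0 min
Thu: in 7:52 AM→7:50 AM, out 2:53 PM→2:50 PM; 7 h 0 min
Total credited: 34 h 50 min.

34.83 hours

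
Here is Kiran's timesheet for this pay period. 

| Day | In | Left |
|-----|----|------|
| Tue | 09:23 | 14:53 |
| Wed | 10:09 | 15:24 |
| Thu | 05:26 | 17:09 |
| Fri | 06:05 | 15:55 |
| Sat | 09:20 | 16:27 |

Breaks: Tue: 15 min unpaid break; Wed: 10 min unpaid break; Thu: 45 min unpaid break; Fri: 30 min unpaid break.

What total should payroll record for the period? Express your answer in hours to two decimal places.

Tue: 09:23–14:53 = 5 h 30 min; less 15 min break → 5 h 15 min
Wed: 10:09–15:24 = 5 h 15 min; less 10 min break → 5 h 5 min
Thu: 05:26–17:09 = 11 h 43 min; less 45 min break → 10 h 58 min
Fri: 06:05–15:55 = 9 h 50 min; less 30 min break → 9 h 20 min
Sat: 09:20–16:27 = 7 h 7 min
Total: 5 h 15 min + 5 h 5 min + 10 h 58 min + 9 h 20 min + 7 h 7 min = 37 h 45 min.

37.75 hours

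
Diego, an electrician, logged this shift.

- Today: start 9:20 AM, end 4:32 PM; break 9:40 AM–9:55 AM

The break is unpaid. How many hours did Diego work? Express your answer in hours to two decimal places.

6.95 hours

Today: 9:20 AM–4:32 PM = 7 h 12 min; less 15 min break → 6 h 57 min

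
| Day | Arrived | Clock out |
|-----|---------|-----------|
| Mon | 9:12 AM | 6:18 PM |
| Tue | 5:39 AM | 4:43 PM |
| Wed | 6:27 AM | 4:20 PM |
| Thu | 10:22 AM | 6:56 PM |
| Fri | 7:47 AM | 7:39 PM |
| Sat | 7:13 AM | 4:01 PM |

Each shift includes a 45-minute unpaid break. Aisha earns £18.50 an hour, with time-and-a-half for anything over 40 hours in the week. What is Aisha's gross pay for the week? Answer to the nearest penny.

Mon: 9:12 AM–6:18 PM = 9 h 6 min; less 45 min break → 8 h 21 min
Tue: 5:39 AM–4:43 PM = 11 h 4 min; less 45 min break → 10 h 19 min
Wed: 6:27 AM–4:20 PM = 9 h 53 min; less 45 min break → 9 h 8 min
Thu: 10:22 AM–6:56 PM = 8 h 34 min; less 45 min break → 7 h 49 min
Fri: 7:47 AM–7:39 PM = 11 h 52 min; less 45 min break → 11 h 7 min
Sat: 7:13 AM–4:01 PM = 8 h 48 min; less 45 min break → 8 h 3 min
Total worked: 54 h 47 min = 3287 min.
Regular 40 h 0 min = 2400 min at £18.50/h; overtime 14 h 47 min = 887 min at £27.75/h.
Pay = (2400 × £18.50 + 887 × £27.75) ÷ 60 = £1150.24.

£1150.24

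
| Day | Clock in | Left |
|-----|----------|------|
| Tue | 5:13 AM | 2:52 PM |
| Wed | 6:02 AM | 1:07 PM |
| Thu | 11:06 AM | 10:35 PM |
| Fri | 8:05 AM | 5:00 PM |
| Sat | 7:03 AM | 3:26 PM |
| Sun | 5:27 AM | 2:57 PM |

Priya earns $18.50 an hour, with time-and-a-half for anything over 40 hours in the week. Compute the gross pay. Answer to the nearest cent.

$1156.71

Tue: 5:13 AM–2:52 PM = 9 h 39 min
Wed: 6:02 AM–1:07 PM = 7 h 5 min
Thu: 11:06 AM–10:35 PM = 11 h 29 min
Fri: 8:05 AM–5:00 PM = 8 h 55 min
Sat: 7:03 AM–3:26 PM = 8 h 23 min
Sun: 5:27 AM–2:57 PM = 9 h 30 min
Total worked: 55 h 1 min = 3301 min.
Regular 40 h 0 min = 2400 min at $18.50/h; overtime 15 h 1 min = 901 min at $27.75/h.
Pay = (2400 × $18.50 + 901 × $27.75) ÷ 60 = $1156.71.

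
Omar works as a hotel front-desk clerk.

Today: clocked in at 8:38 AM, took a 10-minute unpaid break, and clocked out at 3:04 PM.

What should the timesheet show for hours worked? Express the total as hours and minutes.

6 h 16 min

Today: 8:38 AM–3:04 PM = 6 h 26 min; less 10 min break → 6 h 16 min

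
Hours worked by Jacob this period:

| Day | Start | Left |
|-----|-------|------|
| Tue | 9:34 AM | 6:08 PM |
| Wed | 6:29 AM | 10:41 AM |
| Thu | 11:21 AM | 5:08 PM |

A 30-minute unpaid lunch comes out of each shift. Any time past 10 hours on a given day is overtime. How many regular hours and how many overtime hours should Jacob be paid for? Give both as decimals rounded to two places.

Tue: 9:34 AM–6:08 PM = 8 h 34 min; less 30 min break → 8 h 4 min
Wed: 6:29 AM–10:41 AM = 4 h 12 min; less 30 min break → 3 h 42 min
Thu: 11:21 AM–5:08 PM = 5 h 47 min; less 30 min break → 5 h 17 min
Tue reg 8 h 4 min / OT 0 h 0 min; Wed reg 3 h 42 min / OT 0 h 0 min; Thu reg 5 h 17 min / OT 0 h 0 min.
Totals: regular 17 h 3 min, overtime 0 h 0 min.

Regular 17.05 hours, overtime 0.00 hours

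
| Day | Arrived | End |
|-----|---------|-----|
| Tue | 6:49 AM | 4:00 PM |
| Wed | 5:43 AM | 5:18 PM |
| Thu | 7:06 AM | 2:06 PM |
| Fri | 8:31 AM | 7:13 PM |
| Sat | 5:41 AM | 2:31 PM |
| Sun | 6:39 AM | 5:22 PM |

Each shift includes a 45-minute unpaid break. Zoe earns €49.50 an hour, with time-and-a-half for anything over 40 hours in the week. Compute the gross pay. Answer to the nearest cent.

Tue: 6:49 AM–4:00 PM = 9 h 11 min; less 45 min break → 8 h 26 min
Wed: 5:43 AM–5:18 PM = 11 h 35 min; less 45 min break → 10 h 50 min
Thu: 7:06 AM–2:06 PM = 7 h 0 min; less 45 min break → 6 h 15 min
Fri: 8:31 AM–7:13 PM = 10 h 42 min; less 45 min break → 9 h 57 min
Sat: 5:41 AM–2:31 PM = 8 h 50 min; less 45 min break → 8 h 5 min
Sun: 6:39 AM–5:22 PM = 10 h 43 min; less 45 min break → 9 h 58 min
Total worked: 53 h 31 min = 3211 min.
Regular 40 h 0 min = 2400 min at €49.50/h; overtime 13 h 31 min = 811 min at €74.25/h.
Pay = (2400 × €49.50 + 811 × €74.25) ÷ 60 = €2983.61.

€2983.61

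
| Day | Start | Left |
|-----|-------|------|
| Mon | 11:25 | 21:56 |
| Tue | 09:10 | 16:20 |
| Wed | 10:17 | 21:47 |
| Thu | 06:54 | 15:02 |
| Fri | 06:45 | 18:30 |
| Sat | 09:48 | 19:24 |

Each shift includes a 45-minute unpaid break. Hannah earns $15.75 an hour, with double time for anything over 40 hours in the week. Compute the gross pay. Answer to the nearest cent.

$1076.25

Mon: 11:25–21:56 = 10 h 31 min; less 45 min break → 9 h 46 min
Tue: 09:10–16:20 = 7 h 10 min; less 45 min break → 6 h 25 min
Wed: 10:17–21:47 = 11 h 30 min; less 45 min break → 10 h 45 min
Thu: 06:54–15:02 = 8 h 8 min; less 45 min break → 7 h 23 min
Fri: 06:45–18:30 = 11 h 45 min; less 45 min break → 11 h 0 min
Sat: 09:48–19:24 = 9 h 36 min; less 45 min break → 8 h 51 min
Total worked: 54 h 10 min = 3250 min.
Regular 40 h 0 min = 2400 min at $15.75/h; overtime 14 h 10 min = 850 min at $31.50/h.
Pay = (2400 × $15.75 + 850 × $31.50) ÷ 60 = $1076.25.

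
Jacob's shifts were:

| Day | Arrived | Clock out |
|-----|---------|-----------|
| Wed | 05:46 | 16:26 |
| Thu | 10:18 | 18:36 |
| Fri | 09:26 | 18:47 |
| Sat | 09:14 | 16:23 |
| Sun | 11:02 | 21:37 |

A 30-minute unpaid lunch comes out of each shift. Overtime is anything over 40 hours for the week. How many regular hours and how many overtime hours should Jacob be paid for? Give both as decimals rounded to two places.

Wed: 05:46–16:26 = 10 h 40 min; less 30 min break → 10 h 10 min
Thu: 10:18–18:36 = 8 h 18 min; less 30 min break → 7 h 48 min
Fri: 09:26–18:47 = 9 h 21 min; less 30 min break → 8 h 51 min
Sat: 09:14–16:23 = 7 h 9 min; less 30 min break → 6 h 39 min
Sun: 11:02–21:37 = 10 h 35 min; less 30 min break → 10 h 5 min
Total worked: 43 h 33 min = 43.55 h.
Threshold 40 h → overtime 3 h 33 min, regular 40 h 0 min.

Regular 40.00 hours, overtime 3.55 hours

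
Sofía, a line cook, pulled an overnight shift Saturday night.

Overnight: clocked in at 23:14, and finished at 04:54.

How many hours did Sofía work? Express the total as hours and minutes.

Overnight: 23:14 → midnight = 0 h 46 min; midnight → 04:54 = 4 h 54 min; span 5 h 40 min

5 h 40 min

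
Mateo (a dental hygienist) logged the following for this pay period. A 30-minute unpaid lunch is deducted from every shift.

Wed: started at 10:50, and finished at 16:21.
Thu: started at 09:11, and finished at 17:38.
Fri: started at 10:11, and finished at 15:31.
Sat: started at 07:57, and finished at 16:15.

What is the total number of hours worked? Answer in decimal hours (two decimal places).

25.60 hours

Wed: 10:50–16:21 = 5 h 31 min; less 30 min break → 5 h 1 min
Thu: 09:11–17:38 = 8 h 27 min; less 30 min break → 7 h 57 min
Fri: 10:11–15:31 = 5 h 20 min; less 30 min break → 4 h 50 min
Sat: 07:57–16:15 = 8 h 18 min; less 30 min break → 7 h 48 min
Total: 5 h 1 min + 7 h 57 min + 4 h 50 min + 7 h 48 min = 25 h 36 min.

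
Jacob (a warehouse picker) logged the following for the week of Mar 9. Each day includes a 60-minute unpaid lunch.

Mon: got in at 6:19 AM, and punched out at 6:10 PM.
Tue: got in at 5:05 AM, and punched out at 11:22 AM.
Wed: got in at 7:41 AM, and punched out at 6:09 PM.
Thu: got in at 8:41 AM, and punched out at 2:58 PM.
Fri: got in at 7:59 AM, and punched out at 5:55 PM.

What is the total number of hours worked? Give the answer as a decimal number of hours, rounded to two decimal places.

39.82 hours

Mon: 6:19 AM–6:10 PM = 11 h 51 min; less 60 min break → 10 h 51 min
Tue: 5:05 AM–11:22 AM = 6 h 17 min; less 60 min break → 5 h 17 min
Wed: 7:41 AM–6:09 PM = 10 h 28 min; less 60 min break → 9 h 28 min
Thu: 8:41 AM–2:58 PM = 6 h 17 min; less 60 min break → 5 h 17 min
Fri: 7:59 AM–5:55 PM = 9 h 56 min; less 60 min break → 8 h 56 min
Total: 10 h 51 min + 5 h 17 min + 9 h 28 min + 5 h 17 min + 8 h 56 min = 39 h 49 min.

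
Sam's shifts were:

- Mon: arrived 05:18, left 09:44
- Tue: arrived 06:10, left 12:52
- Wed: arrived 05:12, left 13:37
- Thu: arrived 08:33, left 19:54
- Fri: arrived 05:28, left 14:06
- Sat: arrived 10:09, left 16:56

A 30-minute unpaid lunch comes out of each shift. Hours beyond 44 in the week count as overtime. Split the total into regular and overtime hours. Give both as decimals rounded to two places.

Regular 43.32 hours, overtime 0.00 hours

Mon: 05:18–09:44 = 4 h 26 min; less 30 min break → 3 h 56 min
Tue: 06:10–12:52 = 6 h 42 min; less 30 min break → 6 h 12 min
Wed: 05:12–13:37 = 8 h 25 min; less 30 min break → 7 h 55 min
Thu: 08:33–19:54 = 11 h 21 min; less 30 min break → 10 h 51 min
Fri: 05:28–14:06 = 8 h 38 min; less 30 min break → 8 h 8 min
Sat: 10:09–16:56 = 6 h 47 min; less 30 min break → 6 h 17 min
Total worked: 43 h 19 min = 43.32 h.
Threshold 44 h → overtime 0 h 0 min, regular 43 h 19 min.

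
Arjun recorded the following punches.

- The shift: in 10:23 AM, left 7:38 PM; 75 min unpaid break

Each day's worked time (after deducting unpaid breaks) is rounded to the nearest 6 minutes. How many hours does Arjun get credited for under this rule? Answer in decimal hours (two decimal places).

8.00 hours

The shift: 10:23 AM–7:38 PM = 9 h 15 min − 75 min = 8 h 0 min → rounds to 8 h 0 min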